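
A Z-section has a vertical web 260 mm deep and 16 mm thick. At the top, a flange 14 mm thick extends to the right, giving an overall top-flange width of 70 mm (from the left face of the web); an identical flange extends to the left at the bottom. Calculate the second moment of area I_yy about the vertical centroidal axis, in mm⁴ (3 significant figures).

Split into non-overlapping primitives; take the origin at the lower-left of the bounding box.
Web: 16 × 260, A = 4 160 mm², x = 62 mm, Ī = 88 747 mm⁴.
Top flange (beyond web): 54 × 14, A = 756 mm², x = 97 mm, Ī = 183 708 mm⁴.
Bottom flange (beyond web): 54 × 14, A = 756 mm², x = 27 mm, Ī = 183 708 mm⁴.
Centroid: x̄ = ΣA·x / ΣA = 62 mm.
Transfer each piece to the vertical centroidal axis using Ī + A·d² with d = x − 62:
  web: d = 0 mm → contributes +88 747 mm⁴
  top flange (beyond web): d = 35 mm → contributes +1 109 808 mm⁴
  bottom flange (beyond web): d = -35 mm → contributes +1 109 808 mm⁴
Total I = 2 308 363 mm⁴.

I_yy ≈ 2.31 × 10⁶ mm⁴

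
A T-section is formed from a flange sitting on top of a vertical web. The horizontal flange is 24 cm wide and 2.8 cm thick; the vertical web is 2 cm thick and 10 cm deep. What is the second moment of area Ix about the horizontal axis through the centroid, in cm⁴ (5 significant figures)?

Split into non-overlapping primitives; take the origin at the lower-left of the bounding box.
Flange: 24 × 2.8, A = 67.2 cm², y = 11.4 cm, Ī = 43.904 cm⁴.
Web: 2 × 10, A = 20 cm², y = 5 cm, Ī = 166.6667 cm⁴.
Centroid: ȳ = ΣA·y / ΣA = 9.93211 cm.
Transfer each piece to the horizontal axis through the centroid using Ī + A·d² with d = y − 9.93211:
  flange: d = 1.46789 cm → contributes +188.6999 cm⁴
  web: d = -4.93211 cm → contributes +653.1809 cm⁴
Total I = 841.8808 cm⁴.

Ix ≈ 841.88 cm⁴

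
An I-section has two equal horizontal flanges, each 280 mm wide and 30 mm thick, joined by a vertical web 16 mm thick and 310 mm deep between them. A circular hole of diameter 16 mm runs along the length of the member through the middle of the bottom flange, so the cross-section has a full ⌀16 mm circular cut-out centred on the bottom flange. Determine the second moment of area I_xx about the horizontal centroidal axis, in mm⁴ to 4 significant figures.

Treat the section as a set of non-overlapping primitives; coordinates are from the bounding-box lower-left.
Bottom flange: 280 × 30, A = 8 400 mm², y = 15 mm, Ī = 630 000 mm⁴.
Web: 16 × 310, A = 4 960 mm², y = 185 mm, Ī = 39 721 333 mm⁴.
Top flange: 280 × 30, A = 8 400 mm², y = 355 mm, Ī = 630 000 mm⁴.
Hole (subtracted): ⌀16, A = 201.062 mm², y = 15 mm, Ī = 3216.99 mm⁴.
Centroid: ȳ = ΣA·y / ΣA = 186.585 mm.
Transfer each piece to the horizontal centroidal axis using Ī + A·d² with d = y − 186.585:
  bottom flange: d = -171.585 mm → contributes +247 939 148 mm⁴
  web: d = -1.58545 mm → contributes +39 733 801 mm⁴
  top flange: d = 168.415 mm → contributes +238 883 081 mm⁴
  hole: d = -171.585 mm → contributes −5 922 795 mm⁴
Total I = 520 633 235 mm⁴.

I_xx ≈ 5.206 × 10⁸ mm⁴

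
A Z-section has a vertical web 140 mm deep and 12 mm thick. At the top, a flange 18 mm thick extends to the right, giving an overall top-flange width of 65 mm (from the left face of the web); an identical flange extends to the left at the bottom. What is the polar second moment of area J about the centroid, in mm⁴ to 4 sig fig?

J ≈ 1.238 × 10⁷ mm⁴

Decompose the section into non-overlapping parts with the origin at the bottom-left of its bounding rectangle.
Web: 12 × 140, A = 1 680 mm², y = 70 mm, Ī = 2 744 000 mm⁴.
Top flange (beyond web): 53 × 18, A = 954 mm², y = 131 mm, Ī = 25 758 mm⁴.
Bottom flange (beyond web): 53 × 18, A = 954 mm², y = 9 mm, Ī = 25 758 mm⁴.
Centroid: ȳ = ΣA·y / ΣA = 70 mm.
Transfer each piece to the centroidal x-axis using Ī + A·d² with d = y − 70:
  web: d = 0 mm → contributes +2 744 000 mm⁴
  top flange (beyond web): d = 61 mm → contributes +3 575 592 mm⁴
  bottom flange (beyond web): d = -61 mm → contributes +3 575 592 mm⁴
Total I = 9 895 184 mm⁴.
For the y-axis: x̄ = 59 mm.
Repeating about the centroidal y-axis gives I_y = 2 482 116 mm⁴.
Polar second moment: J = I_x + I_y = 12 377 300 mm⁴.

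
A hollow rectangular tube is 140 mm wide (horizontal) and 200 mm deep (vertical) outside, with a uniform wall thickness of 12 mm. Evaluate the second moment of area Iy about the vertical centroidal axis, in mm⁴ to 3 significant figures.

Decompose the section into non-overlapping parts with the origin at the bottom-left of its bounding rectangle.
Outer rectangle: 140 × 200, A = 28 000 mm², x = 70 mm, Ī = 45 733 333 mm⁴.
Inner void (subtracted): 116 × 176, A = 20 416 mm², x = 70 mm, Ī = 22 893 141 mm⁴.
By symmetry the centroid is at mid-width, x̄ = 70 mm.
All pieces are centred on the vertical centroidal axis, so I = ΣĪ (holes subtracted) = 22 840 192 mm⁴.

Iy ≈ 2.28 × 10⁷ mm⁴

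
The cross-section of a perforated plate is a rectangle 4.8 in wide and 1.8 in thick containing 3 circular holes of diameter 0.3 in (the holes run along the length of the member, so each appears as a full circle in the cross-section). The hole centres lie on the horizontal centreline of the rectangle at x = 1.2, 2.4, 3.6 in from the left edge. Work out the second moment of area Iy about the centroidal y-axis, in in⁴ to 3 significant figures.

Iy ≈ 16.4 in⁴

Treat the section as a set of non-overlapping primitives; coordinates are from the bounding-box lower-left.
Plate: 4.8 × 1.8, A = 8.64 in², x = 2.4 in, Ī = 16.589 in⁴.
Hole 1 (subtracted): ⌀0.3, A = 0.070686 in², x = 1.2 in, Ī = 0.00039761 in⁴.
Hole 2 (subtracted): ⌀0.3, A = 0.070686 in², x = 2.4 in, Ī = 0.00039761 in⁴.
Hole 3 (subtracted): ⌀0.3, A = 0.070686 in², x = 3.6 in, Ī = 0.00039761 in⁴.
By symmetry the centroid is at mid-width, x̄ = 2.4 in.
Transfer each piece to the centroidal y-axis using Ī + A·d² with d = x − 2.4:
  plate: d = 0 in → contributes +16.589 in⁴
  hole 1: d = -1.2 in → contributes −0.10219 in⁴
  hole 2: d = 0 in → contributes −0.00039761 in⁴
  hole 3: d = 1.2 in → contributes −0.10219 in⁴
Total I = 16.384 in⁴.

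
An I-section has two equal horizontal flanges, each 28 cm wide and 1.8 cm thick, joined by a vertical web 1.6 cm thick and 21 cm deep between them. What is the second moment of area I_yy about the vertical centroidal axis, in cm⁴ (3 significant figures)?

I_yy ≈ 6590 cm⁴

Decompose the section into non-overlapping parts with the origin at the bottom-left of its bounding rectangle.
Bottom flange: 28 × 1.8, A = 50.4 cm², x = 14 cm, Ī = 3292.8 cm⁴.
Web: 1.6 × 21, A = 33.6 cm², x = 14 cm, Ī = 7.168 cm⁴.
Top flange: 28 × 1.8, A = 50.4 cm², x = 14 cm, Ī = 3292.8 cm⁴.
By symmetry the centroid is at mid-width, x̄ = 14 cm.
All pieces are centred on the vertical centroidal axis, so I = ΣĪ = 6592.8 cm⁴.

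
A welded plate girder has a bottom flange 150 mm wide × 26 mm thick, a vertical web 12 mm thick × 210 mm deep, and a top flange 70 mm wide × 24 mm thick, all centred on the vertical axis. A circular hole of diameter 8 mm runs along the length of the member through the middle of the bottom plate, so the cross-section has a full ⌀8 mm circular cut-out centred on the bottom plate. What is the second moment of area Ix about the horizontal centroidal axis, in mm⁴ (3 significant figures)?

Break the section into simple shapes (no overlaps), measuring from the bottom-left corner of the bounding box.
Bottom plate: 150 × 26, A = 3 900 mm², y = 13 mm, Ī = 219 700 mm⁴.
Web plate: 12 × 210, A = 2 520 mm², y = 131 mm, Ī = 9 261 000 mm⁴.
Top plate: 70 × 24, A = 1 680 mm², y = 248 mm, Ī = 80 640 mm⁴.
Hole (subtracted): ⌀8, A = 50.265 mm², y = 13 mm, Ī = 201.06 mm⁴.
Centroid: ȳ = ΣA·y / ΣA = 98.985 mm.
Transfer each piece to the horizontal centroidal axis using Ī + A·d² with d = y − 98.985:
  bottom plate: d = -85.985 mm → contributes +29 054 337 mm⁴
  web plate: d = 32.015 mm → contributes +11 843 828 mm⁴
  top plate: d = 149.01 mm → contributes +37 385 607 mm⁴
  hole: d = -85.985 mm → contributes −371 839 mm⁴
Total I = 77 911 934 mm⁴.

Ix ≈ 7.79 × 10⁷ mm⁴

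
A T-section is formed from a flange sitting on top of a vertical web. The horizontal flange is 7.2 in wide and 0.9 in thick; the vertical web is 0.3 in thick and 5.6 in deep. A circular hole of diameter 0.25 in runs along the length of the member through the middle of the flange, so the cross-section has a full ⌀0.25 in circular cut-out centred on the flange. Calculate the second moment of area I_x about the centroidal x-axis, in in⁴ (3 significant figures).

Decompose the section into non-overlapping parts with the origin at the bottom-left of its bounding rectangle.
Flange: 7.2 × 0.9, A = 6.48 in², y = 6.05 in, Ī = 0.4374 in⁴.
Web: 0.3 × 5.6, A = 1.68 in², y = 2.8 in, Ī = 4.3904 in⁴.
Hole (subtracted): ⌀0.25, A = 0.049087 in², y = 6.05 in, Ī = 0.00019175 in⁴.
Centroid: ȳ = ΣA·y / ΣA = 5.3768 in.
Transfer each piece to the centroidal x-axis using Ī + A·d² with d = y − 5.3768:
  flange: d = 0.67317 in → contributes +3.3738 in⁴
  web: d = -2.5768 in → contributes +15.546 in⁴
  hole: d = 0.67317 in → contributes −0.022436 in⁴
Total I = 18.897 in⁴.

I_x ≈ 18.9 in⁴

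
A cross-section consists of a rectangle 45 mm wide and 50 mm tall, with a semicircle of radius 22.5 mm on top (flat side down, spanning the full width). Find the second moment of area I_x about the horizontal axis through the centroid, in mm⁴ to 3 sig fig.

Decompose the section into non-overlapping parts with the origin at the bottom-left of its bounding rectangle.
Rectangular body: 45 × 50, A = 2 250 mm², y = 25 mm, Ī = 468 750 mm⁴.
Semicircular cap: semicircle r = 22.5, A = 795.22 mm², y = 59.549 mm, Ī = 28 130 mm⁴.
Centroid: ȳ = ΣA·y / ΣA = 34.022 mm.
Transfer each piece to the horizontal axis through the centroid using Ī + A·d² with d = y − 34.022:
  rectangular body: d = -9.0221 mm → contributes +651 895 mm⁴
  semicircular cap: d = 25.527 mm → contributes +546 323 mm⁴
Total I = 1 198 218 mm⁴.

I_x ≈ 1.20 × 10⁶ mm⁴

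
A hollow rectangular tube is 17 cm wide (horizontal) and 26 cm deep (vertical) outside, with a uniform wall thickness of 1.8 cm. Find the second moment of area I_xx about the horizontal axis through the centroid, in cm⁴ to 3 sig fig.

Break the section into simple shapes (no overlaps), measuring from the bottom-left corner of the bounding box.
Outer rectangle: 17 × 26, A = 442 cm², y = 13 cm, Ī = 24 899 cm⁴.
Inner void (subtracted): 13.4 × 22.4, A = 300.16 cm², y = 13 cm, Ī = 12 551 cm⁴.
By symmetry the centroid is at mid-height, ȳ = 13 cm.
All pieces are centred on the horizontal axis through the centroid, so I = ΣĪ (holes subtracted) = 12 349 cm⁴.

I_xx ≈ 1.23 × 10⁴ cm⁴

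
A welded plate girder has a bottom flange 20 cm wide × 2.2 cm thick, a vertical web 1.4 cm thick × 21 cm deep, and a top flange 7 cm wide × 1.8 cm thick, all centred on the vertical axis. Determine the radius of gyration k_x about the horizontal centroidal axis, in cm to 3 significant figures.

Break the section into simple shapes (no overlaps), measuring from the bottom-left corner of the bounding box.
Bottom plate: 20 × 2.2, A = 44 cm², y = 1.1 cm, Ī = 17.747 cm⁴.
Web plate: 1.4 × 21, A = 29.4 cm², y = 12.7 cm, Ī = 1080.5 cm⁴.
Top plate: 7 × 1.8, A = 12.6 cm², y = 24.1 cm, Ī = 3.402 cm⁴.
Centroid: ȳ = ΣA·y / ΣA = 8.4353 cm.
Transfer each piece to the horizontal centroidal axis using Ī + A·d² with d = y − 8.4353:
  bottom plate: d = -7.3353 cm → contributes +2385.3 cm⁴
  web plate: d = 4.2647 cm → contributes +1615.2 cm⁴
  top plate: d = 15.665 cm → contributes +3095.2 cm⁴
Total I = 7095.6 cm⁴.
Radius of gyration: k = √(I/A) = √(7095.6 / 86) = 9.0834 cm.

k_x ≈ 9.08 cm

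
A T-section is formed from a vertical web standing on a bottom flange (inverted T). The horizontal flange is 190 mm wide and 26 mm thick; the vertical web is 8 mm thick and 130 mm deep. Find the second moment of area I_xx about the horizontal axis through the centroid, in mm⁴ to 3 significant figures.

I_xx ≈ 6.97 × 10⁶ mm⁴

Break the section into simple shapes (no overlaps), measuring from the bottom-left corner of the bounding box.
Flange: 190 × 26, A = 4 940 mm², y = 13 mm, Ī = 278 287 mm⁴.
Web: 8 × 130, A = 1 040 mm², y = 91 mm, Ī = 1 464 667 mm⁴.
Centroid: ȳ = ΣA·y / ΣA = 26.565 mm.
Transfer each piece to the horizontal axis through the centroid using Ī + A·d² with d = y − 26.565:
  flange: d = -13.565 mm → contributes +1 187 321 mm⁴
  web: d = 64.435 mm → contributes +5 782 582 mm⁴
Total I = 6 969 903 mm⁴.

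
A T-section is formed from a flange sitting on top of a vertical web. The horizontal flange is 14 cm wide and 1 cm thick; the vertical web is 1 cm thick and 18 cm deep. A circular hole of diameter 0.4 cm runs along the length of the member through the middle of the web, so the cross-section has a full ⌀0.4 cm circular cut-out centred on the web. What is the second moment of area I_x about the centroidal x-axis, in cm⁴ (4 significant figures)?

I_x ≈ 1196 cm⁴

Split into non-overlapping primitives; take the origin at the lower-left of the bounding box.
Flange: 14 × 1, A = 14 cm², y = 18.5 cm, Ī = 1.16667 cm⁴.
Web: 1 × 18, A = 18 cm², y = 9 cm, Ī = 486 cm⁴.
Hole (subtracted): ⌀0.4, A = 0.125664 cm², y = 9 cm, Ī = 0.00125664 cm⁴.
Centroid: ȳ = ΣA·y / ΣA = 13.1726 cm.
Transfer each piece to the centroidal x-axis using Ī + A·d² with d = y − 13.1726:
  flange: d = 5.32736 cm → contributes +398.498 cm⁴
  web: d = -4.17264 cm → contributes +799.396 cm⁴
  hole: d = -4.17264 cm → contributes −2.18917 cm⁴
Total I = 1195.7 cm⁴.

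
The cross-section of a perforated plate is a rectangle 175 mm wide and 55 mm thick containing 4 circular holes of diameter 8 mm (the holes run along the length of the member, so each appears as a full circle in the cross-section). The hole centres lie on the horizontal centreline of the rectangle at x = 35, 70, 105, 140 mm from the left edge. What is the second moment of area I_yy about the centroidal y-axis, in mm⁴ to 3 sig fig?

Decompose the section into non-overlapping parts with the origin at the bottom-left of its bounding rectangle.
Plate: 175 × 55, A = 9 625 mm², x = 87.5 mm, Ī = 24 563 802 mm⁴.
Hole 1 (subtracted): ⌀8, A = 50.265 mm², x = 35 mm, Ī = 201.06 mm⁴.
Hole 2 (subtracted): ⌀8, A = 50.265 mm², x = 70 mm, Ī = 201.06 mm⁴.
Hole 3 (subtracted): ⌀8, A = 50.265 mm², x = 105 mm, Ī = 201.06 mm⁴.
Hole 4 (subtracted): ⌀8, A = 50.265 mm², x = 140 mm, Ī = 201.06 mm⁴.
By symmetry the centroid is at mid-width, x̄ = 87.5 mm.
Transfer each piece to the centroidal y-axis using Ī + A·d² with d = x − 87.5:
  plate: d = 0 mm → contributes +24 563 802 mm⁴
  hole 1: d = -52.5 mm → contributes −138 745 mm⁴
  hole 2: d = -17.5 mm → contributes −15 595 mm⁴
  hole 3: d = 17.5 mm → contributes −15 595 mm⁴
  hole 4: d = 52.5 mm → contributes −138 745 mm⁴
Total I = 24 255 122 mm⁴.

I_yy ≈ 2.43 × 10⁷ mm⁴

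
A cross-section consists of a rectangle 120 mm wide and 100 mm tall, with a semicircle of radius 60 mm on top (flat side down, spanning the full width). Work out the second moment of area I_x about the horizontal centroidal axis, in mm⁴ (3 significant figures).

Treat the section as a set of non-overlapping primitives; coordinates are from the bounding-box lower-left.
Rectangular body: 120 × 100, A = 12 000 mm², y = 50 mm, Ī = 10 000 000 mm⁴.
Semicircular cap: semicircle r = 60, A = 5654.9 mm², y = 125.46 mm, Ī = 1 422 450 mm⁴.
Centroid: ȳ = ΣA·y / ΣA = 74.171 mm.
Transfer each piece to the horizontal centroidal axis using Ī + A·d² with d = y − 74.171:
  rectangular body: d = -24.171 mm → contributes +17 011 095 mm⁴
  semicircular cap: d = 51.293 mm → contributes +16 300 456 mm⁴
Total I = 33 311 551 mm⁴.

I_x ≈ 3.33 × 10⁷ mm⁴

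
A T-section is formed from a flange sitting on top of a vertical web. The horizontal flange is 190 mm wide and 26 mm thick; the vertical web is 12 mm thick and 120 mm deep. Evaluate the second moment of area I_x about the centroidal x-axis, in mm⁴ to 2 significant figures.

I_x ≈ 7.9 × 10⁶ mm⁴

Decompose the section into non-overlapping parts with the origin at the bottom-left of its bounding rectangle.
Flange: 190 × 26, A = 4 940 mm², y = 133 mm, Ī = 278 287 mm⁴.
Web: 12 × 120, A = 1 440 mm², y = 60 mm, Ī = 1 728 000 mm⁴.
Centroid: ȳ = ΣA·y / ΣA = 116.5 mm.
Transfer each piece to the centroidal x-axis using Ī + A·d² with d = y − 116.5:
  flange: d = 16.48 mm → contributes +1 619 372 mm⁴
  web: d = -56.52 mm → contributes +6 328 667 mm⁴
Total I = 7 948 038 mm⁴.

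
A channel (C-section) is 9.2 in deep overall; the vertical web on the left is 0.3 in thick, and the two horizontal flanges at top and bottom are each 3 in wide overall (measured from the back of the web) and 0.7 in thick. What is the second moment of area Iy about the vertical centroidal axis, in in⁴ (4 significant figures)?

Treat the section as a set of non-overlapping primitives; coordinates are from the bounding-box lower-left.
Web: 0.3 × 9.2, A = 2.76 in², x = 0.15 in, Ī = 0.0207 in⁴.
Top flange (beyond web): 2.7 × 0.7, A = 1.89 in², x = 1.65 in, Ī = 1.14818 in⁴.
Bottom flange (beyond web): 2.7 × 0.7, A = 1.89 in², x = 1.65 in, Ī = 1.14818 in⁴.
Centroid: x̄ = ΣA·x / ΣA = 1.01697 in.
Transfer each piece to the vertical centroidal axis using Ī + A·d² with d = x − 1.01697:
  web: d = -0.866972 in → contributes +2.09523 in⁴
  top flange (beyond web): d = 0.633028 in → contributes +1.90554 in⁴
  bottom flange (beyond web): d = 0.633028 in → contributes +1.90554 in⁴
Total I = 5.90632 in⁴.

Iy ≈ 5.906 in⁴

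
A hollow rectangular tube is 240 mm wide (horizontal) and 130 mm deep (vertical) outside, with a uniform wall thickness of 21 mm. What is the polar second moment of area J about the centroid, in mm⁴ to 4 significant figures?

Decompose the section into non-overlapping parts with the origin at the bottom-left of its bounding rectangle.
Outer rectangle: 240 × 130, A = 31 200 mm², y = 65 mm, Ī = 43 940 000 mm⁴.
Inner void (subtracted): 198 × 88, A = 17 424 mm², y = 65 mm, Ī = 11 244 288 mm⁴.
By symmetry the centroid is at mid-height, ȳ = 65 mm.
All pieces are centred on the centroidal x-axis, so I = ΣĪ (holes subtracted) = 32 695 712 mm⁴.
Repeating about the centroidal y-axis gives I_y = 92 835 792 mm⁴.
Polar second moment: J = I_x + I_y = 125 531 504 mm⁴.

J ≈ 1.255 × 10⁸ mm⁴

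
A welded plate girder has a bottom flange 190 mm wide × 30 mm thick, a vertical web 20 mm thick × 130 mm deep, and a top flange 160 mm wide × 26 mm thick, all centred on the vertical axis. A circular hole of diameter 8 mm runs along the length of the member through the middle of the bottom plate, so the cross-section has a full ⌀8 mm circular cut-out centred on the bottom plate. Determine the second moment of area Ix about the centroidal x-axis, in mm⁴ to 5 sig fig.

Break the section into simple shapes (no overlaps), measuring from the bottom-left corner of the bounding box.
Bottom plate: 190 × 30, A = 5 700 mm², y = 15 mm, Ī = 427 500 mm⁴.
Web plate: 20 × 130, A = 2 600 mm², y = 95 mm, Ī = 3 661 667 mm⁴.
Top plate: 160 × 26, A = 4 160 mm², y = 173 mm, Ī = 234346.7 mm⁴.
Hole (subtracted): ⌀8, A = 50.26548 mm², y = 15 mm, Ī = 201.0619 mm⁴.
Centroid: ȳ = ΣA·y / ΣA = 84.72591 mm.
Transfer each piece to the centroidal x-axis using Ī + A·d² with d = y − 84.72591:
  bottom plate: d = -69.72591 mm → contributes +28 139 202 mm⁴
  web plate: d = 10.27409 mm → contributes +3 936 115 mm⁴
  top plate: d = 88.27409 mm → contributes +32 650 379 mm⁴
  hole: d = -69.72591 mm → contributes −244576.9 mm⁴
Total I = 64 481 119 mm⁴.

Ix ≈ 6.4481 × 10⁷ mm⁴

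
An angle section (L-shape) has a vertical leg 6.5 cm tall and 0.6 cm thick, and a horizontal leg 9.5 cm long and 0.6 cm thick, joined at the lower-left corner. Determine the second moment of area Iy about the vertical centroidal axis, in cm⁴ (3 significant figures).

Iy ≈ 86.2 cm⁴

Break the section into simple shapes (no overlaps), measuring from the bottom-left corner of the bounding box.
Vertical leg: 0.6 × 6.5, A = 3.9 cm², x = 0.3 cm, Ī = 0.117 cm⁴.
Horizontal leg (remainder): 8.9 × 0.6, A = 5.34 cm², x = 5.05 cm, Ī = 35.248 cm⁴.
Centroid: x̄ = ΣA·x / ΣA = 3.0451 cm.
Transfer each piece to the vertical centroidal axis using Ī + A·d² with d = x − 3.0451:
  vertical leg: d = -2.7451 cm → contributes +29.506 cm⁴
  horizontal leg (remainder): d = 2.0049 cm → contributes +56.713 cm⁴
Total I = 86.219 cm⁴.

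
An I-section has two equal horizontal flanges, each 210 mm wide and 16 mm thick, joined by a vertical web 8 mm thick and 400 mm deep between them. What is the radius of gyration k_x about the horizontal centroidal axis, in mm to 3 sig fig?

k_x ≈ 183 mm

Split into non-overlapping primitives; take the origin at the lower-left of the bounding box.
Bottom flange: 210 × 16, A = 3 360 mm², y = 8 mm, Ī = 71 680 mm⁴.
Web: 8 × 400, A = 3 200 mm², y = 216 mm, Ī = 42 666 667 mm⁴.
Top flange: 210 × 16, A = 3 360 mm², y = 424 mm, Ī = 71 680 mm⁴.
By symmetry the centroid is at mid-height, ȳ = 216 mm.
Transfer each piece to the horizontal centroidal axis using Ī + A·d² with d = y − 216:
  bottom flange: d = -208 mm → contributes +145 438 720 mm⁴
  web: d = 0 mm → contributes +42 666 667 mm⁴
  top flange: d = 208 mm → contributes +145 438 720 mm⁴
Total I = 333 544 107 mm⁴.
Radius of gyration: k = √(I/A) = √(333 544 107 / 9 920) = 183.37 mm.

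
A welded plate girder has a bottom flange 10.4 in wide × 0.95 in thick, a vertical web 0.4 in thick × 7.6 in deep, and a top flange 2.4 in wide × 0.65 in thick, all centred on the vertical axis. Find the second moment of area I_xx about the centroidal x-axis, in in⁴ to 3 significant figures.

I_xx ≈ 134 in⁴

Decompose the section into non-overlapping parts with the origin at the bottom-left of its bounding rectangle.
Bottom plate: 10.4 × 0.95, A = 9.88 in², y = 0.475 in, Ī = 0.74306 in⁴.
Web plate: 0.4 × 7.6, A = 3.04 in², y = 4.75 in, Ī = 14.633 in⁴.
Top plate: 2.4 × 0.65, A = 1.56 in², y = 8.875 in, Ī = 0.054925 in⁴.
Centroid: ȳ = ΣA·y / ΣA = 2.2775 in.
Transfer each piece to the centroidal x-axis using Ī + A·d² with d = y − 2.2775:
  bottom plate: d = -1.8025 in → contributes +32.843 in⁴
  web plate: d = 2.4725 in → contributes +33.217 in⁴
  top plate: d = 6.5975 in → contributes +67.957 in⁴
Total I = 134.02 in⁴.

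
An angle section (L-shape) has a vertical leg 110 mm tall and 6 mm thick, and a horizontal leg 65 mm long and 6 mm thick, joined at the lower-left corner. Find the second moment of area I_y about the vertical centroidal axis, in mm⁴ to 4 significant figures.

I_y ≈ 3.480 × 10⁵ mm⁴

Break the section into simple shapes (no overlaps), measuring from the bottom-left corner of the bounding box.
Vertical leg: 6 × 110, A = 660 mm², x = 3 mm, Ī = 1 980 mm⁴.
Horizontal leg (remainder): 59 × 6, A = 354 mm², x = 35.5 mm, Ī = 102 690 mm⁴.
Centroid: x̄ = ΣA·x / ΣA = 14.3462 mm.
Transfer each piece to the vertical centroidal axis using Ī + A·d² with d = x − 14.3462:
  vertical leg: d = -11.3462 mm → contributes +86945.2 mm⁴
  horizontal leg (remainder): d = 21.1538 mm → contributes +261 099 mm⁴
Total I = 348 045 mm⁴.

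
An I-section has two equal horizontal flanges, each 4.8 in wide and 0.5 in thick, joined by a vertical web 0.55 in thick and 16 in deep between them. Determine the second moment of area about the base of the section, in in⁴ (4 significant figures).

I_base ≈ 1497 in⁴

Treat the section as a set of non-overlapping primitives; coordinates are from the bounding-box lower-left.
Bottom flange: 4.8 × 0.5, A = 2.4 in², y = 0.25 in, Ī = 0.05 in⁴.
Web: 0.55 × 16, A = 8.8 in², y = 8.5 in, Ī = 187.733 in⁴.
Top flange: 4.8 × 0.5, A = 2.4 in², y = 16.75 in, Ī = 0.05 in⁴.
Transfer each piece to a horizontal axis along the bottom face using Ī + A·d² with d = y − 0:
  bottom flange: d = 0.25 in → contributes +0.2 in⁴
  web: d = 8.5 in → contributes +823.533 in⁴
  top flange: d = 16.75 in → contributes +673.4 in⁴
Total I = 1497.13 in⁴.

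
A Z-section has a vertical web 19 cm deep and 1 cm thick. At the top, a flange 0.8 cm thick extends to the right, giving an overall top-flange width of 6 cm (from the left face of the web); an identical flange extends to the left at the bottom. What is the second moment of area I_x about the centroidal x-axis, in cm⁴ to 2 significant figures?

I_x ≈ 1200 cm⁴

Treat the section as a set of non-overlapping primitives; coordinates are from the bounding-box lower-left.
Web: 1 × 19, A = 19 cm², y = 9.5 cm, Ī = 571.6 cm⁴.
Top flange (beyond web): 5 × 0.8, A = 4 cm², y = 18.6 cm, Ī = 0.2133 cm⁴.
Bottom flange (beyond web): 5 × 0.8, A = 4 cm², y = 0.4 cm, Ī = 0.2133 cm⁴.
Centroid: ȳ = ΣA·y / ΣA = 9.5 cm.
Transfer each piece to the centroidal x-axis using Ī + A·d² with d = y − 9.5:
  web: d = 0 cm → contributes +571.6 cm⁴
  top flange (beyond web): d = 9.1 cm → contributes +331.5 cm⁴
  bottom flange (beyond web): d = -9.1 cm → contributes +331.5 cm⁴
Total I = 1 234 cm⁴.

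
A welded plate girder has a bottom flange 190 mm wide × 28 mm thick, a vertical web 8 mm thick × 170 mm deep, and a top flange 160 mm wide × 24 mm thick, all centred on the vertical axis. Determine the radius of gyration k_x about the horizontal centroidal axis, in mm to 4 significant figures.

k_x ≈ 92.40 mm

Decompose the section into non-overlapping parts with the origin at the bottom-left of its bounding rectangle.
Bottom plate: 190 × 28, A = 5 320 mm², y = 14 mm, Ī = 347 573 mm⁴.
Web plate: 8 × 170, A = 1 360 mm², y = 113 mm, Ī = 3 275 333 mm⁴.
Top plate: 160 × 24, A = 3 840 mm², y = 210 mm, Ī = 184 320 mm⁴.
Centroid: ȳ = ΣA·y / ΣA = 98.3422 mm.
Transfer each piece to the horizontal centroidal axis using Ī + A·d² with d = y − 98.3422:
  bottom plate: d = -84.3422 mm → contributes +38 191 966 mm⁴
  web plate: d = 14.6578 mm → contributes +3 567 531 mm⁴
  top plate: d = 111.658 mm → contributes +48 059 378 mm⁴
Total I = 89 818 875 mm⁴.
Radius of gyration: k = √(I/A) = √(89 818 875 / 10 520) = 92.4008 mm.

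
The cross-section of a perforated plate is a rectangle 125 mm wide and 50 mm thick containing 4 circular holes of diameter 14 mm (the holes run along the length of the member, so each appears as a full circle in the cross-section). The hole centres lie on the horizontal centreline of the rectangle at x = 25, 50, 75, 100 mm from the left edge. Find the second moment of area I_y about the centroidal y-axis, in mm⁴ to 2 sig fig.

Decompose the section into non-overlapping parts with the origin at the bottom-left of its bounding rectangle.
Plate: 125 × 50, A = 6 250 mm², x = 62.5 mm, Ī = 8 138 021 mm⁴.
Hole 1 (subtracted): ⌀14, A = 153.9 mm², x = 25 mm, Ī = 1 886 mm⁴.
Hole 2 (subtracted): ⌀14, A = 153.9 mm², x = 50 mm, Ī = 1 886 mm⁴.
Hole 3 (subtracted): ⌀14, A = 153.9 mm², x = 75 mm, Ī = 1 886 mm⁴.
Hole 4 (subtracted): ⌀14, A = 153.9 mm², x = 100 mm, Ī = 1 886 mm⁴.
By symmetry the centroid is at mid-width, x̄ = 62.5 mm.
Transfer each piece to the centroidal y-axis using Ī + A·d² with d = x − 62.5:
  plate: d = 0 mm → contributes +8 138 021 mm⁴
  hole 1: d = -37.5 mm → contributes −218 361 mm⁴
  hole 2: d = -12.5 mm → contributes −25 939 mm⁴
  hole 3: d = 12.5 mm → contributes −25 939 mm⁴
  hole 4: d = 37.5 mm → contributes −218 361 mm⁴
Total I = 7 649 421 mm⁴.

I_y ≈ 7.6 × 10⁶ mm⁴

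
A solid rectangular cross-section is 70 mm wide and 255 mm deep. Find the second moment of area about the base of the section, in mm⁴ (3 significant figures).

The section: 70 × 255, A = 17 850 mm², y = 127.5 mm, Ī = 96 724 688 mm⁴.
Transfer it to the base of the section using Ī + A·d² with d = y − 0:
  the section: d = 127.5 mm → contributes +386 898 750 mm⁴
Total I = 386 898 750 mm⁴.

I_base ≈ 3.87 × 10⁸ mm⁴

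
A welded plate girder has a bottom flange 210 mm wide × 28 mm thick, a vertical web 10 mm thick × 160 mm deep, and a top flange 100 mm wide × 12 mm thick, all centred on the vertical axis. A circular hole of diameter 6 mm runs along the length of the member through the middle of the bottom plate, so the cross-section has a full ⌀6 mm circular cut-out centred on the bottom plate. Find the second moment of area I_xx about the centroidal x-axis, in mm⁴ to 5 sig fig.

I_xx ≈ 4.1312 × 10⁷ mm⁴

Break the section into simple shapes (no overlaps), measuring from the bottom-left corner of the bounding box.
Bottom plate: 210 × 28, A = 5 880 mm², y = 14 mm, Ī = 384 160 mm⁴.
Web plate: 10 × 160, A = 1 600 mm², y = 108 mm, Ī = 3 413 333 mm⁴.
Top plate: 100 × 12, A = 1 200 mm², y = 194 mm, Ī = 14 400 mm⁴.
Hole (subtracted): ⌀6, A = 28.27433 mm², y = 14 mm, Ī = 63.61725 mm⁴.
Centroid: ȳ = ΣA·y / ΣA = 56.34993 mm.
Transfer each piece to the centroidal x-axis using Ī + A·d² with d = y − 56.34993:
  bottom plate: d = -42.34993 mm → contributes +10 930 039 mm⁴
  web plate: d = 51.65007 mm → contributes +7 681 700 mm⁴
  top plate: d = 137.6501 mm → contributes +22 751 449 mm⁴
  hole: d = -42.34993 mm → contributes −50774.11 mm⁴
Total I = 41 312 414 mm⁴.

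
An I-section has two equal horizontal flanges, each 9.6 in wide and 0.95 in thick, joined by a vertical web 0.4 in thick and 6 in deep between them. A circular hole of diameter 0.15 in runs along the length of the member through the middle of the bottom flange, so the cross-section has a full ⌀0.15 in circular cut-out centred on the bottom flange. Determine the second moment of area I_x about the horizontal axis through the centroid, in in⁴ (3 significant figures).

Decompose the section into non-overlapping parts with the origin at the bottom-left of its bounding rectangle.
Bottom flange: 9.6 × 0.95, A = 9.12 in², y = 0.475 in, Ī = 0.6859 in⁴.
Web: 0.4 × 6, A = 2.4 in², y = 3.95 in, Ī = 7.2 in⁴.
Top flange: 9.6 × 0.95, A = 9.12 in², y = 7.425 in, Ī = 0.6859 in⁴.
Hole (subtracted): ⌀0.15, A = 0.017671 in², y = 0.475 in, Ī = 0.00002485 in⁴.
Centroid: ȳ = ΣA·y / ΣA = 3.953 in.
Transfer each piece to the horizontal axis through the centroid using Ī + A·d² with d = y − 3.953:
  bottom flange: d = -3.478 in → contributes +111 in⁴
  web: d = -0.0029778 in → contributes +7.2 in⁴
  top flange: d = 3.472 in → contributes +110.63 in⁴
  hole: d = -3.478 in → contributes −0.21378 in⁴
Total I = 228.62 in⁴.

I_x ≈ 229 in⁴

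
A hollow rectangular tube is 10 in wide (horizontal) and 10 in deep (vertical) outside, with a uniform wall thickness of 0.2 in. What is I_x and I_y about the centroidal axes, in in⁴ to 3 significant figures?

I_x ≈ 126 in⁴, I_y ≈ 126 in⁴

Treat the section as a set of non-overlapping primitives; coordinates are from the bounding-box lower-left.
Outer rectangle: 10 × 10, A = 100 in², y = 5 in, Ī = 833.33 in⁴.
Inner void (subtracted): 9.6 × 9.6, A = 92.16 in², y = 5 in, Ī = 707.79 in⁴.
By symmetry the centroid is at mid-height, ȳ = 5 in.
All pieces are centred on the centroidal x-axis, so I = ΣĪ (holes subtracted) = 125.54 in⁴.
Repeating about the centroidal y-axis gives I_y = 125.54 in⁴.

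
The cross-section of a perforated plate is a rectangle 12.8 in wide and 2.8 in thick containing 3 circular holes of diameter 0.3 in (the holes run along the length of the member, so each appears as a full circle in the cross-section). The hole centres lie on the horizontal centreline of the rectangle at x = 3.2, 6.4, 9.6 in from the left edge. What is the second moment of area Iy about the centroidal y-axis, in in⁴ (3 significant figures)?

Iy ≈ 488 in⁴

Treat the section as a set of non-overlapping primitives; coordinates are from the bounding-box lower-left.
Plate: 12.8 × 2.8, A = 35.84 in², x = 6.4 in, Ī = 489.34 in⁴.
Hole 1 (subtracted): ⌀0.3, A = 0.070686 in², x = 3.2 in, Ī = 0.00039761 in⁴.
Hole 2 (subtracted): ⌀0.3, A = 0.070686 in², x = 6.4 in, Ī = 0.00039761 in⁴.
Hole 3 (subtracted): ⌀0.3, A = 0.070686 in², x = 9.6 in, Ī = 0.00039761 in⁴.
By symmetry the centroid is at mid-width, x̄ = 6.4 in.
Transfer each piece to the centroidal y-axis using Ī + A·d² with d = x − 6.4:
  plate: d = 0 in → contributes +489.34 in⁴
  hole 1: d = -3.2 in → contributes −0.72422 in⁴
  hole 2: d = 0 in → contributes −0.00039761 in⁴
  hole 3: d = 3.2 in → contributes −0.72422 in⁴
Total I = 487.89 in⁴.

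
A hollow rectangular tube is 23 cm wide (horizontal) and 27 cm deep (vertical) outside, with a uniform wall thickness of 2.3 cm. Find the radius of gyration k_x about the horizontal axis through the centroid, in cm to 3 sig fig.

Split into non-overlapping primitives; take the origin at the lower-left of the bounding box.
Outer rectangle: 23 × 27, A = 621 cm², y = 13.5 cm, Ī = 37 726 cm⁴.
Inner void (subtracted): 18.4 × 22.4, A = 412.16 cm², y = 13.5 cm, Ī = 17 234 cm⁴.
By symmetry the centroid is at mid-height, ȳ = 13.5 cm.
All pieces are centred on the horizontal axis through the centroid, so I = ΣĪ (holes subtracted) = 20 492 cm⁴.
Radius of gyration: k = √(I/A) = √(20 492 / 208.84) = 9.9057 cm.

k_x ≈ 9.91 cm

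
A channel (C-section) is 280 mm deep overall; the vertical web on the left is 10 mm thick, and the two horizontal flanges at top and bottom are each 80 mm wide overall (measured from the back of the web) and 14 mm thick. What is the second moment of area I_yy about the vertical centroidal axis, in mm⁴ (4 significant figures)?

Split into non-overlapping primitives; take the origin at the lower-left of the bounding box.
Web: 10 × 280, A = 2 800 mm², x = 5 mm, Ī = 23333.3 mm⁴.
Top flange (beyond web): 70 × 14, A = 980 mm², x = 45 mm, Ī = 400 167 mm⁴.
Bottom flange (beyond web): 70 × 14, A = 980 mm², x = 45 mm, Ī = 400 167 mm⁴.
Centroid: x̄ = ΣA·x / ΣA = 21.4706 mm.
Transfer each piece to the vertical centroidal axis using Ī + A·d² with d = x − 21.4706:
  web: d = -16.4706 mm → contributes +782 918 mm⁴
  top flange (beyond web): d = 23.5294 mm → contributes +942 727 mm⁴
  bottom flange (beyond web): d = 23.5294 mm → contributes +942 727 mm⁴
Total I = 2 668 373 mm⁴.

I_yy ≈ 2.668 × 10⁶ mm⁴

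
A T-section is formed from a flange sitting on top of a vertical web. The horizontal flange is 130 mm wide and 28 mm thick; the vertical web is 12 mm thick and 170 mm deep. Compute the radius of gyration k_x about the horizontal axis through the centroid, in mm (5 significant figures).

Treat the section as a set of non-overlapping primitives; coordinates are from the bounding-box lower-left.
Flange: 130 × 28, A = 3 640 mm², y = 184 mm, Ī = 237813.3 mm⁴.
Web: 12 × 170, A = 2 040 mm², y = 85 mm, Ī = 4 913 000 mm⁴.
Centroid: ȳ = ΣA·y / ΣA = 148.4437 mm.
Transfer each piece to the horizontal axis through the centroid using Ī + A·d² with d = y − 148.4437:
  flange: d = 35.55634 mm → contributes +4 839 695 mm⁴
  web: d = -63.44366 mm → contributes +13 124 200 mm⁴
Total I = 17 963 895 mm⁴.
Radius of gyration: k = √(I/A) = √(17 963 895 / 5 680) = 56.23751 mm.

k_x ≈ 56.238 mm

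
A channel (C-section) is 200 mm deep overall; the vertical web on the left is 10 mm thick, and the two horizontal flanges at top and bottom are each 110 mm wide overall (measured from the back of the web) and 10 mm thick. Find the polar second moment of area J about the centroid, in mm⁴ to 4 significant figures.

J ≈ 2.944 × 10⁷ mm⁴

Decompose the section into non-overlapping parts with the origin at the bottom-left of its bounding rectangle.
Web: 10 × 200, A = 2 000 mm², y = 100 mm, Ī = 6 666 667 mm⁴.
Top flange (beyond web): 100 × 10, A = 1 000 mm², y = 195 mm, Ī = 8333.33 mm⁴.
Bottom flange (beyond web): 100 × 10, A = 1 000 mm², y = 5 mm, Ī = 8333.33 mm⁴.
By symmetry the centroid is at mid-height, ȳ = 100 mm.
Transfer each piece to the centroidal x-axis using Ī + A·d² with d = y − 100:
  web: d = 0 mm → contributes +6 666 667 mm⁴
  top flange (beyond web): d = 95 mm → contributes +9 033 333 mm⁴
  bottom flange (beyond web): d = -95 mm → contributes +9 033 333 mm⁴
Total I = 24 733 333 mm⁴.
For the y-axis: x̄ = 32.5 mm.
Repeating about the centroidal y-axis gives I_y = 4 708 333 mm⁴.
Polar second moment: J = I_x + I_y = 29 441 667 mm⁴.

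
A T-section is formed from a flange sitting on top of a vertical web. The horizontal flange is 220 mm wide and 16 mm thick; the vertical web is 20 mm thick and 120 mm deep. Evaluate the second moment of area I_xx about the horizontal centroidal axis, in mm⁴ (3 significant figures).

I_xx ≈ 9.55 × 10⁶ mm⁴

Decompose the section into non-overlapping parts with the origin at the bottom-left of its bounding rectangle.
Flange: 220 × 16, A = 3 520 mm², y = 128 mm, Ī = 75 093 mm⁴.
Web: 20 × 120, A = 2 400 mm², y = 60 mm, Ī = 2 880 000 mm⁴.
Centroid: ȳ = ΣA·y / ΣA = 100.43 mm.
Transfer each piece to the horizontal centroidal axis using Ī + A·d² with d = y − 100.43:
  flange: d = 27.568 mm → contributes +2 750 190 mm⁴
  web: d = -40.432 mm → contributes +6 803 476 mm⁴
Total I = 9 553 666 mm⁴.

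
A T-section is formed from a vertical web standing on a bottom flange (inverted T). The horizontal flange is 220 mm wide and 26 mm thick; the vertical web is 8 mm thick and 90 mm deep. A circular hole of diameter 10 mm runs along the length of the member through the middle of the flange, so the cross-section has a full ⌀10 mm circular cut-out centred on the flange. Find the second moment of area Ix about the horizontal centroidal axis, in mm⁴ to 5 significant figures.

Treat the section as a set of non-overlapping primitives; coordinates are from the bounding-box lower-left.
Flange: 220 × 26, A = 5 720 mm², y = 13 mm, Ī = 322226.7 mm⁴.
Web: 8 × 90, A = 720 mm², y = 71 mm, Ī = 486 000 mm⁴.
Hole (subtracted): ⌀10, A = 78.53982 mm², y = 13 mm, Ī = 490.8739 mm⁴.
Centroid: ȳ = ΣA·y / ΣA = 19.56453 mm.
Transfer each piece to the horizontal centroidal axis using Ī + A·d² with d = y − 19.56453:
  flange: d = -6.564531 mm → contributes +568 719 mm⁴
  web: d = 51.43547 mm → contributes +2 390 837 mm⁴
  hole: d = -6.564531 mm → contributes −3875.395 mm⁴
Total I = 2 955 681 mm⁴.

Ix ≈ 2.9557 × 10⁶ mm⁴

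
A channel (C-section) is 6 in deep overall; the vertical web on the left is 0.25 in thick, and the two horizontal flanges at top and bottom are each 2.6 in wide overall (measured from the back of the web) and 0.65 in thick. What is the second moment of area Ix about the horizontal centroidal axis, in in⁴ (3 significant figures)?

Ix ≈ 26.5 in⁴

Decompose the section into non-overlapping parts with the origin at the bottom-left of its bounding rectangle.
Web: 0.25 × 6, A = 1.5 in², y = 3 in, Ī = 4.5 in⁴.
Top flange (beyond web): 2.35 × 0.65, A = 1.5275 in², y = 5.675 in, Ī = 0.053781 in⁴.
Bottom flange (beyond web): 2.35 × 0.65, A = 1.5275 in², y = 0.325 in, Ī = 0.053781 in⁴.
By symmetry the centroid is at mid-height, ȳ = 3 in.
Transfer each piece to the horizontal centroidal axis using Ī + A·d² with d = y − 3:
  web: d = 0 in → contributes +4.5 in⁴
  top flange (beyond web): d = 2.675 in → contributes +10.984 in⁴
  bottom flange (beyond web): d = -2.675 in → contributes +10.984 in⁴
Total I = 26.468 in⁴.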